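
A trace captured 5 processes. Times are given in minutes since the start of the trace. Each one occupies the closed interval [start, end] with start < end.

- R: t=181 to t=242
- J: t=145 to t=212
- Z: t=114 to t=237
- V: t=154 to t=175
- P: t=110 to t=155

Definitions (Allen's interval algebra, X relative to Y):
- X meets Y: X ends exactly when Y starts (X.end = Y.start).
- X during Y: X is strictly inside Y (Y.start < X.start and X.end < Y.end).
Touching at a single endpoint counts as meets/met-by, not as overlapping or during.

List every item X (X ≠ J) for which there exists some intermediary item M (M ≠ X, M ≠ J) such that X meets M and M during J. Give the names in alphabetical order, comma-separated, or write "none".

none

Target J = [t=145, t=212].
Intermediaries M with M during J: V.
Via V — items with X meets V: none.
Union: none.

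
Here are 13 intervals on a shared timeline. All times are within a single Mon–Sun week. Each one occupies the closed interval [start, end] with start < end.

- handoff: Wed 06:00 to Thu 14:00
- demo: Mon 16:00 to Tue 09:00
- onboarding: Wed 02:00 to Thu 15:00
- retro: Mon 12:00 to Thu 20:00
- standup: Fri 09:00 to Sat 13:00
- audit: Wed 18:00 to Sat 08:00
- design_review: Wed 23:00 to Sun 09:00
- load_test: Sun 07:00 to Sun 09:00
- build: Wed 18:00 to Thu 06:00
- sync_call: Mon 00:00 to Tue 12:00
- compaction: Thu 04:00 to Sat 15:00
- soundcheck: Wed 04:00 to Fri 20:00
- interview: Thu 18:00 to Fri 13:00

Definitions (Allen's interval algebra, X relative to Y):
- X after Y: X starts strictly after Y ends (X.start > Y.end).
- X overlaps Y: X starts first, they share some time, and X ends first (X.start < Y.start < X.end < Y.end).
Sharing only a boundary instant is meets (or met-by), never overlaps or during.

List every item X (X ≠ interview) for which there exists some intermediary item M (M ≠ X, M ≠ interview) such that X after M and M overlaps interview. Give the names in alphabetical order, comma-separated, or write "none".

Target interview = [Thu 18:00, Fri 13:00].
Intermediaries M with M overlaps interview: retro.
Via retro — items with X after retro: load_test, standup.
Union: load_test, standup.

load_test, standup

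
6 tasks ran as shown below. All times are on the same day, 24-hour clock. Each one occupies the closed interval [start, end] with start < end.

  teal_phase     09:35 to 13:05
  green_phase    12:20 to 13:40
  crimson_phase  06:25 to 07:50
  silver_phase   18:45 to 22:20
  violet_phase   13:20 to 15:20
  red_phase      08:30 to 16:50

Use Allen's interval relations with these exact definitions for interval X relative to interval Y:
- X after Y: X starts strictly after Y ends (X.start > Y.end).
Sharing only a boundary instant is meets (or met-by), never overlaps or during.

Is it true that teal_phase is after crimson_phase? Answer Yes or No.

teal_phase = [09:35, 13:05], crimson_phase = [06:25, 07:50].
Actual relation of teal_phase to crimson_phase: after.
Asked whether 'after' holds → Yes.

Yes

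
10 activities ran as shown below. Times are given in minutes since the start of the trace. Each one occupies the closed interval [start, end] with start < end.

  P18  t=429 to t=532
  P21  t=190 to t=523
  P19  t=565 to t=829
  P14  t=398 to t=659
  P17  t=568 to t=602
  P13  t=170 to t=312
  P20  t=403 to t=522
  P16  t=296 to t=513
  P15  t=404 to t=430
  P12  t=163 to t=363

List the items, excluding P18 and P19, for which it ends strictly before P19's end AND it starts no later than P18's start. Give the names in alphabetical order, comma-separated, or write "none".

Conditions: its end is strictly before P19's end (X.end < t=829) AND its start is no later than P18's start (X.start <= t=429).
P12: end t=363 < t=829? ✓; start t=163 <= t=429? ✓ → yes.
P13: end t=312 < t=829? ✓; start t=170 <= t=429? ✓ → yes.
P14: end t=659 < t=829? ✓; start t=398 <= t=429? ✓ → yes.
P15: end t=430 < t=829? ✓; start t=404 <= t=429? ✓ → yes.
P16: end t=513 < t=829? ✓; start t=296 <= t=429? ✓ → yes.
P17: end t=602 < t=829? ✓; start t=568 <= t=429? ✗ → no.
P20: end t=522 < t=829? ✓; start t=403 <= t=429? ✓ → yes.
P21: end t=523 < t=829? ✓; start t=190 <= t=429? ✓ → yes.
Result: P12, P13, P14, P15, P16, P20, P21.

P12, P13, P14, P15, P16, P20, P21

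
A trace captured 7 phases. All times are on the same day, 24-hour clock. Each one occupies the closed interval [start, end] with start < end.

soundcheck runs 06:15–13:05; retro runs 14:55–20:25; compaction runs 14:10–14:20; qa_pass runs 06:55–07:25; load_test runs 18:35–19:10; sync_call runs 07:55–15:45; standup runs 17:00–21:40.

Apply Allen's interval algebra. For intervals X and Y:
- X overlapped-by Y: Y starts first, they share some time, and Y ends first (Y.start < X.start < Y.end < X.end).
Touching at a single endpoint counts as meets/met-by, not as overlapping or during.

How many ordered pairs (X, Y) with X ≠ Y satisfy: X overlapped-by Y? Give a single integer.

3

Checking all 42 ordered pairs for relation 'overlapped-by'; matching pairs in alphabetical order:
(retro, sync_call): retro overlapped-by sync_call ✓
(standup, retro): standup overlapped-by retro ✓
(sync_call, soundcheck): sync_call overlapped-by soundcheck ✓
Count: 3.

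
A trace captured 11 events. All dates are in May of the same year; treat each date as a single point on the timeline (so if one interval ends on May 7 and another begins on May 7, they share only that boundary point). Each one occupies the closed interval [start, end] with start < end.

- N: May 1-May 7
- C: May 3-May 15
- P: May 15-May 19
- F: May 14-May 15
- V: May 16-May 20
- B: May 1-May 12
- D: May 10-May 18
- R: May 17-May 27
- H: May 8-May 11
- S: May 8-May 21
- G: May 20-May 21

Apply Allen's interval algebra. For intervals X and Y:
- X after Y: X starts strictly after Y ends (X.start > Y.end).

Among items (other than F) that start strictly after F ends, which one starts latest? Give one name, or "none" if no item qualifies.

Target F = [May 14, May 15].
B [May 1, May 12] → before → excluded.
C [May 3, May 15] → finished-by → excluded.
D [May 10, May 18] → contains → excluded.
G [May 20, May 21] → after → candidate.
H [May 8, May 11] → before → excluded.
N [May 1, May 7] → before → excluded.
P [May 15, May 19] → met-by → excluded.
R [May 17, May 27] → after → candidate.
S [May 8, May 21] → contains → excluded.
V [May 16, May 20] → after → candidate.
Among candidates, latest start is May 20 → G.

G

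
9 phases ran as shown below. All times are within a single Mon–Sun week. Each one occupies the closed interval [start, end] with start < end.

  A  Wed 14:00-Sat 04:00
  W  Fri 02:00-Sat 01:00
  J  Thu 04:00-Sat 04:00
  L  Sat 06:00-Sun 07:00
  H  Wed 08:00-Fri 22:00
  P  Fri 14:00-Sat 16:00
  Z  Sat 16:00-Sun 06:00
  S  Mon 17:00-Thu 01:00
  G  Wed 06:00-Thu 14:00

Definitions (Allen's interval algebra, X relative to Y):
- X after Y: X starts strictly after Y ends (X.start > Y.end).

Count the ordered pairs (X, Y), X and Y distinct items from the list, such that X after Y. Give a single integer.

17

Checking all 72 ordered pairs for relation 'after'; matching pairs in alphabetical order:
(J, S): J after S ✓
(L, A): L after A ✓
(L, G): L after G ✓
(L, H): L after H ✓
(L, J): L after J ✓
(L, S): L after S ✓
(L, W): L after W ✓
(P, G): P after G ✓
(P, S): P after S ✓
(W, G): W after G ✓
(W, S): W after S ✓
(Z, A): Z after A ✓
(Z, G): Z after G ✓
(Z, H): Z after H ✓
(Z, J): Z after J ✓
(Z, S): Z after S ✓
(Z, W): Z after W ✓
Count: 17.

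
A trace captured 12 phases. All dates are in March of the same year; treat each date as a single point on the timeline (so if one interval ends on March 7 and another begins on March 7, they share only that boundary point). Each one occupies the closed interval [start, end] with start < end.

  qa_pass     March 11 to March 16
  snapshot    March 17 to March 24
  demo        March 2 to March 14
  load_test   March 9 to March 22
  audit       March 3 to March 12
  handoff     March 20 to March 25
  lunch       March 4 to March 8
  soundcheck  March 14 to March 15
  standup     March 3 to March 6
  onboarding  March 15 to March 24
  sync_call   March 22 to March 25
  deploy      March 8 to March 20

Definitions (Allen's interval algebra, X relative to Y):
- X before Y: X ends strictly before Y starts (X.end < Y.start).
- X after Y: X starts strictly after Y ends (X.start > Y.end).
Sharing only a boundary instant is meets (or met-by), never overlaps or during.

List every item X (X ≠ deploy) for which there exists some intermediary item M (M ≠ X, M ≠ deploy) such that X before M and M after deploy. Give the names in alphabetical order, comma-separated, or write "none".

audit, demo, lunch, qa_pass, soundcheck, standup

Target deploy = [March 8, March 20].
Intermediaries M with M after deploy: sync_call.
Via sync_call — items with X before sync_call: audit, demo, lunch, qa_pass, soundcheck, standup.
Union: audit, demo, lunch, qa_pass, soundcheck, standup.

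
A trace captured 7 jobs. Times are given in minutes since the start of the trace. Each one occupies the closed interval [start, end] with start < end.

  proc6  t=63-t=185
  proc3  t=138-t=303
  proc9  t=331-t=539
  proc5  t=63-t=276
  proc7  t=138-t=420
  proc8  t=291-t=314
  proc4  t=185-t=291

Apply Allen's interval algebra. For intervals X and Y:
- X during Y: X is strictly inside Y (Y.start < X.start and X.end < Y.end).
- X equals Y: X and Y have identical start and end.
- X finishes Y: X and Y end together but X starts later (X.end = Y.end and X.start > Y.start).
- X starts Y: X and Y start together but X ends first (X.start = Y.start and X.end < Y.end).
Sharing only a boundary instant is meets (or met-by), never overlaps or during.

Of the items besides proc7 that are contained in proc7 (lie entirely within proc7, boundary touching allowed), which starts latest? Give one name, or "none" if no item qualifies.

Target proc7 = [t=138, t=420].
proc3 [t=138, t=303] → starts → candidate.
proc4 [t=185, t=291] → during → candidate.
proc5 [t=63, t=276] → overlaps → excluded.
proc6 [t=63, t=185] → overlaps → excluded.
proc8 [t=291, t=314] → during → candidate.
proc9 [t=331, t=539] → overlapped-by → excluded.
Among candidates, latest start is t=291 → proc8.

proc8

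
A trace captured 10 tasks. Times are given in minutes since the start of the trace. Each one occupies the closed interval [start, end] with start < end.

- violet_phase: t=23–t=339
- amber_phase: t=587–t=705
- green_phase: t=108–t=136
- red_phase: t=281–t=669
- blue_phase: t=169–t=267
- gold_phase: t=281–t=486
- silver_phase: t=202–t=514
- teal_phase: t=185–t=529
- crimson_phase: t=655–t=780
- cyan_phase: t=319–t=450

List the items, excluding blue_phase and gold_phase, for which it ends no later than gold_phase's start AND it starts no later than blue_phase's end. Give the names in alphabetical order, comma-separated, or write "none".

Conditions: its end is no later than gold_phase's start (X.end <= t=281) AND its start is no later than blue_phase's end (X.start <= t=267).
amber_phase: end t=705 <= t=281? ✗; start t=587 <= t=267? ✗ → no.
crimson_phase: end t=780 <= t=281? ✗; start t=655 <= t=267? ✗ → no.
cyan_phase: end t=450 <= t=281? ✗; start t=319 <= t=267? ✗ → no.
green_phase: end t=136 <= t=281? ✓; start t=108 <= t=267? ✓ → yes.
red_phase: end t=669 <= t=281? ✗; start t=281 <= t=267? ✗ → no.
silver_phase: end t=514 <= t=281? ✗; start t=202 <= t=267? ✓ → no.
teal_phase: end t=529 <= t=281? ✗; start t=185 <= t=267? ✓ → no.
violet_phase: end t=339 <= t=281? ✗; start t=23 <= t=267? ✓ → no.
Result: green_phase.

green_phase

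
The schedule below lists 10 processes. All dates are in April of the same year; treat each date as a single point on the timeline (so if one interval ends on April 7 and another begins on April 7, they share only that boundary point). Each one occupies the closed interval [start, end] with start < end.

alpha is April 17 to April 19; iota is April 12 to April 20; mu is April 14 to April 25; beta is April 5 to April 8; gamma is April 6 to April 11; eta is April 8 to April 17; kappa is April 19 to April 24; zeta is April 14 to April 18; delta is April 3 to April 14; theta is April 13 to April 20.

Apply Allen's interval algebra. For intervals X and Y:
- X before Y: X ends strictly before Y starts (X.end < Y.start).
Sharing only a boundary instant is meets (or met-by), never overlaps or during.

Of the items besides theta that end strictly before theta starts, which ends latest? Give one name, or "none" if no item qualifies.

gamma

Target theta = [April 13, April 20].
alpha [April 17, April 19] → during → excluded.
beta [April 5, April 8] → before → candidate.
delta [April 3, April 14] → overlaps → excluded.
eta [April 8, April 17] → overlaps → excluded.
gamma [April 6, April 11] → before → candidate.
iota [April 12, April 20] → finished-by → excluded.
kappa [April 19, April 24] → overlapped-by → excluded.
mu [April 14, April 25] → overlapped-by → excluded.
zeta [April 14, April 18] → during → excluded.
Among candidates, latest end is April 11 → gamma.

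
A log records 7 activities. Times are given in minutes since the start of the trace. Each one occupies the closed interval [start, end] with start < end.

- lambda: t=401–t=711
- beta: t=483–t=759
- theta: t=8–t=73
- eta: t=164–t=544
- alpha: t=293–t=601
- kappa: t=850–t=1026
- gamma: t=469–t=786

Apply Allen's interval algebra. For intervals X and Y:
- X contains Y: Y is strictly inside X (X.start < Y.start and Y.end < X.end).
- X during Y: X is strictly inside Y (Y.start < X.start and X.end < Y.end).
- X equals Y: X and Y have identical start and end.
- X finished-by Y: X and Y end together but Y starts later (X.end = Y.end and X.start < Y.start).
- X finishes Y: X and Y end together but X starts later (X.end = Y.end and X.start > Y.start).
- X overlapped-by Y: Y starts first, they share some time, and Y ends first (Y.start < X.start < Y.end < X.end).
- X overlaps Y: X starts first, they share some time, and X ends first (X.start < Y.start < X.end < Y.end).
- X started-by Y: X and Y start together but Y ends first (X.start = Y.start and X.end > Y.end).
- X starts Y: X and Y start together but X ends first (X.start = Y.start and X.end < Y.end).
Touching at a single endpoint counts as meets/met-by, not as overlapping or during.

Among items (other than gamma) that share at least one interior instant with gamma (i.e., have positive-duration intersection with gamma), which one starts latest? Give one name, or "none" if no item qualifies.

Target gamma = [t=469, t=786].
alpha [t=293, t=601] → overlaps → candidate.
beta [t=483, t=759] → during → candidate.
eta [t=164, t=544] → overlaps → candidate.
kappa [t=850, t=1026] → after → excluded.
lambda [t=401, t=711] → overlaps → candidate.
theta [t=8, t=73] → before → excluded.
Among candidates, latest start is t=483 → beta.

beta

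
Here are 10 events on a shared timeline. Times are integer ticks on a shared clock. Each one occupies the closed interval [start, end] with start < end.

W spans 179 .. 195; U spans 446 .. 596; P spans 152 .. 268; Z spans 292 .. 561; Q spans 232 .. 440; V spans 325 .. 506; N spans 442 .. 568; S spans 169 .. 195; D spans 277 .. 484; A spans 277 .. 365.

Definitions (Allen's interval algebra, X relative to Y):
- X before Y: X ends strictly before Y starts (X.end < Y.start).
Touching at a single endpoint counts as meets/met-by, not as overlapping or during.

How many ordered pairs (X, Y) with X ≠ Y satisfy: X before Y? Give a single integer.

24

Checking all 90 ordered pairs for relation 'before'; matching pairs in alphabetical order:
(A, N): A before N ✓
(A, U): A before U ✓
(P, A): P before A ✓
(P, D): P before D ✓
(P, N): P before N ✓
(P, U): P before U ✓
(P, V): P before V ✓
(P, Z): P before Z ✓
(Q, N): Q before N ✓
(Q, U): Q before U ✓
(S, A): S before A ✓
(S, D): S before D ✓
(S, N): S before N ✓
(S, Q): S before Q ✓
(S, U): S before U ✓
(S, V): S before V ✓
(S, Z): S before Z ✓
(W, A): W before A ✓
(W, D): W before D ✓
(W, N): W before N ✓
(W, Q): W before Q ✓
(W, U): W before U ✓
(W, V): W before V ✓
(W, Z): W before Z ✓
Count: 24.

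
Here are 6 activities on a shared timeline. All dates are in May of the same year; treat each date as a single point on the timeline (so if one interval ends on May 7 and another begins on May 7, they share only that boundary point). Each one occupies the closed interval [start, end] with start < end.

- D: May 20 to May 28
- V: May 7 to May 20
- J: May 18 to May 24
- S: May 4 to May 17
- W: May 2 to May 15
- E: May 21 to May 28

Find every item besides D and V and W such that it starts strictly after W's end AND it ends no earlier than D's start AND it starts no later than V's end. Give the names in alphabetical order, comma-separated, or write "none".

Conditions: its start is strictly after W's end (X.start > May 15) AND its end is no earlier than D's start (X.end >= May 20) AND its start is no later than V's end (X.start <= May 20).
E: start May 21 > May 15? ✓; end May 28 >= May 20? ✓; start May 21 <= May 20? ✗ → no.
J: start May 18 > May 15? ✓; end May 24 >= May 20? ✓; start May 18 <= May 20? ✓ → yes.
S: start May 4 > May 15? ✗; end May 17 >= May 20? ✗; start May 4 <= May 20? ✓ → no.
Result: J.

J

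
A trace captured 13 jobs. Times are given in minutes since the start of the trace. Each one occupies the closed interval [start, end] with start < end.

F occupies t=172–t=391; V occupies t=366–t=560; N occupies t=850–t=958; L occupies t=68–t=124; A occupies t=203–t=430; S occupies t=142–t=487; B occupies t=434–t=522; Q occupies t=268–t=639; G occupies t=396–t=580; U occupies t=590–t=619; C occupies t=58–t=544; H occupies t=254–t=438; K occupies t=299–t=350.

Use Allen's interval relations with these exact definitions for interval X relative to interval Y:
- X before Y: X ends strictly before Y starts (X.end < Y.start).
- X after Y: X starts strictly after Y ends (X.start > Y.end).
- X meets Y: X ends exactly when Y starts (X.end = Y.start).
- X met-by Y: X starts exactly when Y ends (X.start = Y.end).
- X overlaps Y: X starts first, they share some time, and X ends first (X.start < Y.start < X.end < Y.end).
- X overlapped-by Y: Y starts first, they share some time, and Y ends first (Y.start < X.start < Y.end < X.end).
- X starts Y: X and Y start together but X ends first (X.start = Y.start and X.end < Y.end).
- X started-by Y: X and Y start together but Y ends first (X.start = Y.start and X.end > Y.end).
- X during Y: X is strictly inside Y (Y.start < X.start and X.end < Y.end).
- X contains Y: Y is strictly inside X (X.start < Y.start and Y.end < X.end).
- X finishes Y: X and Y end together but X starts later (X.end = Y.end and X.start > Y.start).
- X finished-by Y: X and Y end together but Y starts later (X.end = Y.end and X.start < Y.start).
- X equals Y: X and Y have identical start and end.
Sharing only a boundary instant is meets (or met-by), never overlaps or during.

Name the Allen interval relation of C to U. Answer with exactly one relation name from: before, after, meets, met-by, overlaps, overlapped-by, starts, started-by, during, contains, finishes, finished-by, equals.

C = [t=58, t=544]; U = [t=590, t=619].
Compare endpoints: C.start < U.start, C.start < U.end, C.end < U.start, C.end < U.end.
That pattern is 'before'.

before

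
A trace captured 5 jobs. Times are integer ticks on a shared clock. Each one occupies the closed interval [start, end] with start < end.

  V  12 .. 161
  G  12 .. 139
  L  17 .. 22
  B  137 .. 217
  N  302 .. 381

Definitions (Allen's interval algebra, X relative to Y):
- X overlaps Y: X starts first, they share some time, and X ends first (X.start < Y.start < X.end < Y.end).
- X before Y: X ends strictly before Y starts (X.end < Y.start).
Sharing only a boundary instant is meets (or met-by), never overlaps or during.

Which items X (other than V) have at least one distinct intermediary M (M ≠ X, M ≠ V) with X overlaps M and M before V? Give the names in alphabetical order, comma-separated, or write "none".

none

Target V = [12, 161].
Intermediaries M with M before V: none.
Union: none.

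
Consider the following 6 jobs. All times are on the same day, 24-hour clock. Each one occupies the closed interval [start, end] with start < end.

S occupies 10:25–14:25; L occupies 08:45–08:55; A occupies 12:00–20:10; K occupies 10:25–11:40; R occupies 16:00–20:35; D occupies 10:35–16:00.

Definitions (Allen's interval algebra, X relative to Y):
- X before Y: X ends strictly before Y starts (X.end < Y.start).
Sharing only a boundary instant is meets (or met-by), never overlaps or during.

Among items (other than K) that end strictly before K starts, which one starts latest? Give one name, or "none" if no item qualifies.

L

Target K = [10:25, 11:40].
A [12:00, 20:10] → after → excluded.
D [10:35, 16:00] → overlapped-by → excluded.
L [08:45, 08:55] → before → candidate.
R [16:00, 20:35] → after → excluded.
S [10:25, 14:25] → started-by → excluded.
Among candidates, latest start is 08:45 → L.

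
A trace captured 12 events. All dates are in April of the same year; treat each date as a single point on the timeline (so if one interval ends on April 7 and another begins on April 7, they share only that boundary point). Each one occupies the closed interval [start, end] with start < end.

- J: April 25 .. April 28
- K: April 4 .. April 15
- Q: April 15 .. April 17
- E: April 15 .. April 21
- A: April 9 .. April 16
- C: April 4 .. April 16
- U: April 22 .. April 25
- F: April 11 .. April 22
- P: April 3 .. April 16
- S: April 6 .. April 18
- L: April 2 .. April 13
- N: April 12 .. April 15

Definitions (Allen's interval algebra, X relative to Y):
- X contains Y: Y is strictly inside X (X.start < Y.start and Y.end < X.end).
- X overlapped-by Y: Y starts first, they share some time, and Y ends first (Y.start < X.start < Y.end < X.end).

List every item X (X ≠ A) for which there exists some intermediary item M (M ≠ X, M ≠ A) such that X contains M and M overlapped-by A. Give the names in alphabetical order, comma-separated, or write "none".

F, S

Target A = [April 9, April 16].
Intermediaries M with M overlapped-by A: E, F, Q.
Via E — items with X contains E: F.
Via F — items with X contains F: none.
Via Q — items with X contains Q: F, S.
Union: F, S.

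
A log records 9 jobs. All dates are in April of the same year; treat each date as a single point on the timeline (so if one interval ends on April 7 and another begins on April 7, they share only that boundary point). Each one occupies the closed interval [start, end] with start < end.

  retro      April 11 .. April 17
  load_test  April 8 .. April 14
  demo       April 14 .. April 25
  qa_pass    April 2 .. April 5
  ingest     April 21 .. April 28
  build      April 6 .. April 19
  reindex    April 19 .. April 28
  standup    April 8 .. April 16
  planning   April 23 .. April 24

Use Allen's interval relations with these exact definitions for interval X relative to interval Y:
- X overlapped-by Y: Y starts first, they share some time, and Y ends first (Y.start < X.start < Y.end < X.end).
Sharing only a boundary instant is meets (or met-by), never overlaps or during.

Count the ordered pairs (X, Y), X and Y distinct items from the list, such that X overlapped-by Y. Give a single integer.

Checking all 72 ordered pairs for relation 'overlapped-by'; matching pairs in alphabetical order:
(demo, build): demo overlapped-by build ✓
(demo, retro): demo overlapped-by retro ✓
(demo, standup): demo overlapped-by standup ✓
(ingest, demo): ingest overlapped-by demo ✓
(reindex, demo): reindex overlapped-by demo ✓
(retro, load_test): retro overlapped-by load_test ✓
(retro, standup): retro overlapped-by standup ✓
Count: 7.

7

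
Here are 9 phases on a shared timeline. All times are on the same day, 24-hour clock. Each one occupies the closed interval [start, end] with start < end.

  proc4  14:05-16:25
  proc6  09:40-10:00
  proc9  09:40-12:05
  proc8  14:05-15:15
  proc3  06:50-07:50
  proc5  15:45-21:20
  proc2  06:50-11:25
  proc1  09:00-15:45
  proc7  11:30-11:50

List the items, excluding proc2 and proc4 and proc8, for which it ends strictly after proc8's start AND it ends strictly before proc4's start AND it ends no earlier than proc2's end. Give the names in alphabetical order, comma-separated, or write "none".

none

Conditions: its end is strictly after proc8's start (X.end > 14:05) AND its end is strictly before proc4's start (X.end < 14:05) AND its end is no earlier than proc2's end (X.end >= 11:25).
proc1: end 15:45 > 14:05? ✓; end 15:45 < 14:05? ✗; end 15:45 >= 11:25? ✓ → no.
proc3: end 07:50 > 14:05? ✗; end 07:50 < 14:05? ✓; end 07:50 >= 11:25? ✗ → no.
proc5: end 21:20 > 14:05? ✓; end 21:20 < 14:05? ✗; end 21:20 >= 11:25? ✓ → no.
proc6: end 10:00 > 14:05? ✗; end 10:00 < 14:05? ✓; end 10:00 >= 11:25? ✗ → no.
proc7: end 11:50 > 14:05? ✗; end 11:50 < 14:05? ✓; end 11:50 >= 11:25? ✓ → no.
proc9: end 12:05 > 14:05? ✗; end 12:05 < 14:05? ✓; end 12:05 >= 11:25? ✓ → no.
Result: none.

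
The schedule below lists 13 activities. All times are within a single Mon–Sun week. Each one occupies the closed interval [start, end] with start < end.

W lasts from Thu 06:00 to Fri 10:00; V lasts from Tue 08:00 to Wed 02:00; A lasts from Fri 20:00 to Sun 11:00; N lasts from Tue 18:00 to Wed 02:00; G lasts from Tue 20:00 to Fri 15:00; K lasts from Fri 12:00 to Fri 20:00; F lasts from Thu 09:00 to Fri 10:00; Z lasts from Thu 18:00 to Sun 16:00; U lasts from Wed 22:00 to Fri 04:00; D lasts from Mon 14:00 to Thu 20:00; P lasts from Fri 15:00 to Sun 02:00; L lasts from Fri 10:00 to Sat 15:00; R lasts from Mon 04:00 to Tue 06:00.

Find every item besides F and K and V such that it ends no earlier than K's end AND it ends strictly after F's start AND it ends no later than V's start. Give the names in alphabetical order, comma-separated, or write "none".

none

Conditions: its end is no earlier than K's end (X.end >= Fri 20:00) AND its end is strictly after F's start (X.end > Thu 09:00) AND its end is no later than V's start (X.end <= Tue 08:00).
A: end Sun 11:00 >= Fri 20:00? ✓; end Sun 11:00 > Thu 09:00? ✓; end Sun 11:00 <= Tue 08:00? ✗ → no.
D: end Thu 20:00 >= Fri 20:00? ✗; end Thu 20:00 > Thu 09:00? ✓; end Thu 20:00 <= Tue 08:00? ✗ → no.
G: end Fri 15:00 >= Fri 20:00? ✗; end Fri 15:00 > Thu 09:00? ✓; end Fri 15:00 <= Tue 08:00? ✗ → no.
L: end Sat 15:00 >= Fri 20:00? ✓; end Sat 15:00 > Thu 09:00? ✓; end Sat 15:00 <= Tue 08:00? ✗ → no.
N: end Wed 02:00 >= Fri 20:00? ✗; end Wed 02:00 > Thu 09:00? ✗; end Wed 02:00 <= Tue 08:00? ✗ → no.
P: end Sun 02:00 >= Fri 20:00? ✓; end Sun 02:00 > Thu 09:00? ✓; end Sun 02:00 <= Tue 08:00? ✗ → no.
R: end Tue 06:00 >= Fri 20:00? ✗; end Tue 06:00 > Thu 09:00? ✗; end Tue 06:00 <= Tue 08:00? ✓ → no.
U: end Fri 04:00 >= Fri 20:00? ✗; end Fri 04:00 > Thu 09:00? ✓; end Fri 04:00 <= Tue 08:00? ✗ → no.
W: end Fri 10:00 >= Fri 20:00? ✗; end Fri 10:00 > Thu 09:00? ✓; end Fri 10:00 <= Tue 08:00? ✗ → no.
Z: end Sun 16:00 >= Fri 20:00? ✓; end Sun 16:00 > Thu 09:00? ✓; end Sun 16:00 <= Tue 08:00? ✗ → no.
Result: none.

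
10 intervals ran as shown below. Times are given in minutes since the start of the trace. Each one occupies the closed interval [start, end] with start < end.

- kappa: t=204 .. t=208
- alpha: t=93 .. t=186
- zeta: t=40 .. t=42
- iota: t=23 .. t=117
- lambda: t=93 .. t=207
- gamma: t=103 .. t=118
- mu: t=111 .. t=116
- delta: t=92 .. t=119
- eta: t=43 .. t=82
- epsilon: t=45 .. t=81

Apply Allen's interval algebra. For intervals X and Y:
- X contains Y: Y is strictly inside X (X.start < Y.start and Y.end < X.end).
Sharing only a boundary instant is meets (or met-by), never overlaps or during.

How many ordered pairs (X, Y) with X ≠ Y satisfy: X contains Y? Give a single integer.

Checking all 90 ordered pairs for relation 'contains'; matching pairs in alphabetical order:
(alpha, gamma): alpha contains gamma ✓
(alpha, mu): alpha contains mu ✓
(delta, gamma): delta contains gamma ✓
(delta, mu): delta contains mu ✓
(eta, epsilon): eta contains epsilon ✓
(gamma, mu): gamma contains mu ✓
(iota, epsilon): iota contains epsilon ✓
(iota, eta): iota contains eta ✓
(iota, mu): iota contains mu ✓
(iota, zeta): iota contains zeta ✓
(lambda, gamma): lambda contains gamma ✓
(lambda, mu): lambda contains mu ✓
Count: 12.

12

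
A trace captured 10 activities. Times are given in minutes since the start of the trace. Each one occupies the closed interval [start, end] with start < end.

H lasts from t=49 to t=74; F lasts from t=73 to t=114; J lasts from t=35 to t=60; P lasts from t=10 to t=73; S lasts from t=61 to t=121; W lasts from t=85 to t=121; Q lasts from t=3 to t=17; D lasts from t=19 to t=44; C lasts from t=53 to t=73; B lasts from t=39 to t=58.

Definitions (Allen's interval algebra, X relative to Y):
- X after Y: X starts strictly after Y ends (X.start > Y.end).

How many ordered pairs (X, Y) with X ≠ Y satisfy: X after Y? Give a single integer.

Checking all 90 ordered pairs for relation 'after'; matching pairs in alphabetical order:
(B, Q): B after Q ✓
(C, D): C after D ✓
(C, Q): C after Q ✓
(D, Q): D after Q ✓
(F, B): F after B ✓
(F, D): F after D ✓
(F, J): F after J ✓
(F, Q): F after Q ✓
(H, D): H after D ✓
(H, Q): H after Q ✓
(J, Q): J after Q ✓
(S, B): S after B ✓
(S, D): S after D ✓
(S, J): S after J ✓
(S, Q): S after Q ✓
(W, B): W after B ✓
(W, C): W after C ✓
(W, D): W after D ✓
(W, H): W after H ✓
(W, J): W after J ✓
(W, P): W after P ✓
(W, Q): W after Q ✓
Count: 22.

22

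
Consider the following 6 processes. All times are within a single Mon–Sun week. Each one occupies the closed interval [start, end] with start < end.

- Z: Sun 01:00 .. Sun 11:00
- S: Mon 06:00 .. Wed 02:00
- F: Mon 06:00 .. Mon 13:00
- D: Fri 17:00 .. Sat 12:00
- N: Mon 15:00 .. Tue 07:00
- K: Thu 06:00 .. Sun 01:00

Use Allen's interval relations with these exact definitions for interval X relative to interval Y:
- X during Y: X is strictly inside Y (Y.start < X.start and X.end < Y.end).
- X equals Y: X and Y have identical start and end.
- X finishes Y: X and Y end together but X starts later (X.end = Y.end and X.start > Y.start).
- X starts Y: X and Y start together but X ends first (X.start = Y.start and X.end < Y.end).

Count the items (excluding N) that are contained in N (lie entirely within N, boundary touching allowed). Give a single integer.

Target N = [Mon 15:00, Tue 07:00].
D [Fri 17:00, Sat 12:00] → after → no.
F [Mon 06:00, Mon 13:00] → before → no.
K [Thu 06:00, Sun 01:00] → after → no.
S [Mon 06:00, Wed 02:00] → contains → no.
Z [Sun 01:00, Sun 11:00] → after → no.
Total: 0.

0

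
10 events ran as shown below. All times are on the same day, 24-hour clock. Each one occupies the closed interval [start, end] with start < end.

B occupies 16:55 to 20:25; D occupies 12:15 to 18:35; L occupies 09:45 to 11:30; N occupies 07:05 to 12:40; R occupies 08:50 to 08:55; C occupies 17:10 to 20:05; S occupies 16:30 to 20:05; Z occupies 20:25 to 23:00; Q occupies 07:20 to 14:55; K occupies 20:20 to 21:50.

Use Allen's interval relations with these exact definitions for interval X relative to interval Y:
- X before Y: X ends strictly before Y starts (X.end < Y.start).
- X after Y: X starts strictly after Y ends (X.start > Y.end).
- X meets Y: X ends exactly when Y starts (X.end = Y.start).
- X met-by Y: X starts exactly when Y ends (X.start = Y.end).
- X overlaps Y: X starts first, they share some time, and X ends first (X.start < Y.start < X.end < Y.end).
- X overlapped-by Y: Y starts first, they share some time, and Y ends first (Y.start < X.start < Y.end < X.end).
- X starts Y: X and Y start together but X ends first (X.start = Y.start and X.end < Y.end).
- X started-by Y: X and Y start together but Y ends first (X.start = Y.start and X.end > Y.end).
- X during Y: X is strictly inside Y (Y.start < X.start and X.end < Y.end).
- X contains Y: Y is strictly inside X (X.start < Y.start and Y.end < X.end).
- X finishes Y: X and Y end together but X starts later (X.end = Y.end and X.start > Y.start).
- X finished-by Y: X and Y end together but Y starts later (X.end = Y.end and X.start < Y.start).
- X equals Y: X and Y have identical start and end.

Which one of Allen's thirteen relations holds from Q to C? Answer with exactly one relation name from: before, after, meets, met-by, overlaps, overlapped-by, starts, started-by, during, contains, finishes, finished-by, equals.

before

Q = [07:20, 14:55]; C = [17:10, 20:05].
Compare endpoints: Q.start < C.start, Q.start < C.end, Q.end < C.start, Q.end < C.end.
That pattern is 'before'.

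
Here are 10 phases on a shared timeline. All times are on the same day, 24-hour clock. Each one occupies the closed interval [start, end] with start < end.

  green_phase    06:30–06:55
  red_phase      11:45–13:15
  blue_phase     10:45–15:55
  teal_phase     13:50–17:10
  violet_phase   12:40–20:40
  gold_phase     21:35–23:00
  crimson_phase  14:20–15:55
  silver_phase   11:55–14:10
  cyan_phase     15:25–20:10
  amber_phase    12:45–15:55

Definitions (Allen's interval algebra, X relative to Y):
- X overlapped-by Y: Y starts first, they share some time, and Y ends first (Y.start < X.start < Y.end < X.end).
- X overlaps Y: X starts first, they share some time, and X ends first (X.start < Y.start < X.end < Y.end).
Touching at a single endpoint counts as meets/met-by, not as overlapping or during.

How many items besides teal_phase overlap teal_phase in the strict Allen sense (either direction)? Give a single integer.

4

Target teal_phase = [13:50, 17:10].
amber_phase [12:45, 15:55] → overlaps → counts.
blue_phase [10:45, 15:55] → overlaps → counts.
crimson_phase [14:20, 15:55] → during → no.
cyan_phase [15:25, 20:10] → overlapped-by → counts.
gold_phase [21:35, 23:00] → after → no.
green_phase [06:30, 06:55] → before → no.
red_phase [11:45, 13:15] → before → no.
silver_phase [11:55, 14:10] → overlaps → counts.
violet_phase [12:40, 20:40] → contains → no.
Total: 4.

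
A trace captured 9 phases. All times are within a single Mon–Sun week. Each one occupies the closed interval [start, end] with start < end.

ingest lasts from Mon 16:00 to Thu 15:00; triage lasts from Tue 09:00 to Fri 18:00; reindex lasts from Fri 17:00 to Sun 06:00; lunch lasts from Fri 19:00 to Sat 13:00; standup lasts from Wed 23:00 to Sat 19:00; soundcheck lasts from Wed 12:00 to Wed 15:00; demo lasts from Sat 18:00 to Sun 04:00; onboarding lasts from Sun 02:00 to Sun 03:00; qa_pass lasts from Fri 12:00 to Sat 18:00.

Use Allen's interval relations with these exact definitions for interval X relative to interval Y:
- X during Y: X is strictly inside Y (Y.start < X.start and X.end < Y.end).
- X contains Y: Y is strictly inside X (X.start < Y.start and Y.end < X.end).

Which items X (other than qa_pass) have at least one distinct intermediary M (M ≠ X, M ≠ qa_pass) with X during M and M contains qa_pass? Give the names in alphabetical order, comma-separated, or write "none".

lunch

Target qa_pass = [Fri 12:00, Sat 18:00].
Intermediaries M with M contains qa_pass: standup.
Via standup — items with X during standup: lunch.
Union: lunch.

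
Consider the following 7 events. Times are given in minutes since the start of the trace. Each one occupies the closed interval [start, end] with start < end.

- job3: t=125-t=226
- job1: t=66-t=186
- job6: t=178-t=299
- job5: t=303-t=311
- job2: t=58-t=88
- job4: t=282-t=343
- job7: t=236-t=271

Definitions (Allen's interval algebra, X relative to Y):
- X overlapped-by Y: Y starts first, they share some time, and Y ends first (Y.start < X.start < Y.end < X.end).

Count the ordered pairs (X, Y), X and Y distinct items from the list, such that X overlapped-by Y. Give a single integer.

5

Checking all 42 ordered pairs for relation 'overlapped-by'; matching pairs in alphabetical order:
(job1, job2): job1 overlapped-by job2 ✓
(job3, job1): job3 overlapped-by job1 ✓
(job4, job6): job4 overlapped-by job6 ✓
(job6, job1): job6 overlapped-by job1 ✓
(job6, job3): job6 overlapped-by job3 ✓
Count: 5.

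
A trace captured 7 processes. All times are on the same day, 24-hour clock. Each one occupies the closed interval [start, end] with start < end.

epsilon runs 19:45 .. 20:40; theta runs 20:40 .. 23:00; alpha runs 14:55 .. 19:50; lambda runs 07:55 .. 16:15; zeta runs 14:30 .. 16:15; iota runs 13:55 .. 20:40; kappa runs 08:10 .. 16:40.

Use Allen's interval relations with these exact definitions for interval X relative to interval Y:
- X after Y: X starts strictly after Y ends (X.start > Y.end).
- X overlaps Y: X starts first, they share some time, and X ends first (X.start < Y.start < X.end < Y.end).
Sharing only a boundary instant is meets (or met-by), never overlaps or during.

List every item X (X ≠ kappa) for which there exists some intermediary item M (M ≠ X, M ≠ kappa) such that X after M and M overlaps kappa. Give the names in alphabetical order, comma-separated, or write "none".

epsilon, theta

Target kappa = [08:10, 16:40].
Intermediaries M with M overlaps kappa: lambda.
Via lambda — items with X after lambda: epsilon, theta.
Union: epsilon, theta.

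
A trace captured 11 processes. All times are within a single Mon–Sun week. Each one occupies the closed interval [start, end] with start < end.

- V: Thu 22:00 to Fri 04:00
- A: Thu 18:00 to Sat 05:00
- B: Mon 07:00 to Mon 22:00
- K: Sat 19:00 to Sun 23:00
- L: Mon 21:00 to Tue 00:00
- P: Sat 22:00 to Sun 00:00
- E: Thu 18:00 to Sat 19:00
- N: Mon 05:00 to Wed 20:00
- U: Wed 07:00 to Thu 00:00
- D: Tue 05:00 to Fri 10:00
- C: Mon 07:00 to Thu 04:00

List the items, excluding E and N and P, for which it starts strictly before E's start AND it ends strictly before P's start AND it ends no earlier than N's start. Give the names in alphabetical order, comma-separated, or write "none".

Conditions: its start is strictly before E's start (X.start < Thu 18:00) AND its end is strictly before P's start (X.end < Sat 22:00) AND its end is no earlier than N's start (X.end >= Mon 05:00).
A: start Thu 18:00 < Thu 18:00? ✗; end Sat 05:00 < Sat 22:00? ✓; end Sat 05:00 >= Mon 05:00? ✓ → no.
B: start Mon 07:00 < Thu 18:00? ✓; end Mon 22:00 < Sat 22:00? ✓; end Mon 22:00 >= Mon 05:00? ✓ → yes.
C: start Mon 07:00 < Thu 18:00? ✓; end Thu 04:00 < Sat 22:00? ✓; end Thu 04:00 >= Mon 05:00? ✓ → yes.
D: start Tue 05:00 < Thu 18:00? ✓; end Fri 10:00 < Sat 22:00? ✓; end Fri 10:00 >= Mon 05:00? ✓ → yes.
K: start Sat 19:00 < Thu 18:00? ✗; end Sun 23:00 < Sat 22:00? ✗; end Sun 23:00 >= Mon 05:00? ✓ → no.
L: start Mon 21:00 < Thu 18:00? ✓; end Tue 00:00 < Sat 22:00? ✓; end Tue 00:00 >= Mon 05:00? ✓ → yes.
U: start Wed 07:00 < Thu 18:00? ✓; end Thu 00:00 < Sat 22:00? ✓; end Thu 00:00 >= Mon 05:00? ✓ → yes.
V: start Thu 22:00 < Thu 18:00? ✗; end Fri 04:00 < Sat 22:00? ✓; end Fri 04:00 >= Mon 05:00? ✓ → no.
Result: B, C, D, L, U.

B, C, D, L, U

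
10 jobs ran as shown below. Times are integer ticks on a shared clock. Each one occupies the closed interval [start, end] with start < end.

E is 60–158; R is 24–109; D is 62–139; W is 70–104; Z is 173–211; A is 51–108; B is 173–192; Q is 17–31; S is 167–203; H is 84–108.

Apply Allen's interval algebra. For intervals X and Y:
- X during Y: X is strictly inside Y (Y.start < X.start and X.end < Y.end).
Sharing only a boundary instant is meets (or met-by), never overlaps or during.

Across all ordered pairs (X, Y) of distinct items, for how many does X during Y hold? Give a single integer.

10

Checking all 90 ordered pairs for relation 'during'; matching pairs in alphabetical order:
(A, R): A during R ✓
(B, S): B during S ✓
(D, E): D during E ✓
(H, D): H during D ✓
(H, E): H during E ✓
(H, R): H during R ✓
(W, A): W during A ✓
(W, D): W during D ✓
(W, E): W during E ✓
(W, R): W during R ✓
Count: 10.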